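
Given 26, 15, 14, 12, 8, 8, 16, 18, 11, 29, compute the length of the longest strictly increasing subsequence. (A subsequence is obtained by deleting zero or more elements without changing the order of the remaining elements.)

One longest increasing subsequence is 15, 16, 18, 29 (positions 2,7,8,10), of length 4; no longer one exists.

4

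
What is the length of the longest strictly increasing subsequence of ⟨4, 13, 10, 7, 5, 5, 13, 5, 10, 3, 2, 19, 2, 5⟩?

4

Let dp[i] be the longest increasing subsequence ending at position i. Then dp = [1, 2, 2, 2, 2, 2, 3, 2, 3, 1, 1, 4, 1, 2].
The maximum is 4; one witness is 4, 10, 13, 19 at positions 1,3,7,12.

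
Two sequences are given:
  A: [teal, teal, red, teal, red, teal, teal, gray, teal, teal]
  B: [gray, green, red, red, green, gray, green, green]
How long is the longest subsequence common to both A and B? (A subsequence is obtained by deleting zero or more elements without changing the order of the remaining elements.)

3

A longest common subsequence is red, red, gray (length 3); the LCS DP confirms no longer common subsequence exists.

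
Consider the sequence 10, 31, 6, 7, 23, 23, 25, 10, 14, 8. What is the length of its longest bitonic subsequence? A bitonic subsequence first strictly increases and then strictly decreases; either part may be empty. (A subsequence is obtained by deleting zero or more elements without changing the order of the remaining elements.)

Let inc[i] be the LIS ending at i and dec[i] the longest strictly decreasing subsequence starting at i. inc = [1, 2, 1, 2, 3, 3, 4, 3, 4, 3], dec = [2, 4, 1, 1, 3, 3, 3, 2, 2, 1].
max_i inc[i]+dec[i]−1 = 6, with one witness 6, 7, 23, 25, 14, 8.

6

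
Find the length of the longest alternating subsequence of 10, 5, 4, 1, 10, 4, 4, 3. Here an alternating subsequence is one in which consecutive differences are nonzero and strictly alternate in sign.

Track the best alternating length ending on an up-step vs a down-step at each position: up/down = 1/1, 1/2, 1/2, 1/2, 3/1, 3/4, 3/4, 3/4.
The maximum over both is 4; one such subsequence is 10, 5, 10, 4.

4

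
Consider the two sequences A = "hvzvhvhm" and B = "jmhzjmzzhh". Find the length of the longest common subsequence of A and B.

4

Backtracking the LCS table gives one alignment: h (A1,B3) → z (A3,B8) → h (A5,B9) → h (A7,B10).
So the longest common subsequence has length 4.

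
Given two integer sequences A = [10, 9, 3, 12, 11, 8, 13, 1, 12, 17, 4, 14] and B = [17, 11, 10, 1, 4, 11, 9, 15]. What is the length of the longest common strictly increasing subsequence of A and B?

2

For each value that appears in both, track the longest common increasing run ending there.
The best achievable length is 2; one witness is 1, 4 (A-positions 8,11, B-positions 4,5).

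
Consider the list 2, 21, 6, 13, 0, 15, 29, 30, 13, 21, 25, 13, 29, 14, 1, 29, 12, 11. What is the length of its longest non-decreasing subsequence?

8

Let dp[i] be the longest non-decreasing subsequence ending at position i. Then dp = [1, 2, 2, 3, 1, 4, 5, 6, 4, 5, 6, 5, 7, 6, 2, 8, 3, 3].
The maximum is 8; one witness is 2, 6, 13, 15, 21, 25, 29, 29 at positions 1,3,4,6,10,11,13,16.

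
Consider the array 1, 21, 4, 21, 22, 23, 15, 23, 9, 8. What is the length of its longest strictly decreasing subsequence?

Scanning left to right, the best length ending at each element is: 1→1, 21→1, 4→2, 21→1, 22→1, 23→1, 15→2, 23→1, 9→3, 8→4.
So the longest decreasing subsequence has length 4, e.g. 21, 15, 9, 8.

4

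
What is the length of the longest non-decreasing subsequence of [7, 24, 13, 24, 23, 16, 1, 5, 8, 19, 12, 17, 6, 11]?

5

One longest non-decreasing subsequence is 1, 5, 8, 12, 17 (positions 7,8,9,11,12), of length 5; no longer one exists.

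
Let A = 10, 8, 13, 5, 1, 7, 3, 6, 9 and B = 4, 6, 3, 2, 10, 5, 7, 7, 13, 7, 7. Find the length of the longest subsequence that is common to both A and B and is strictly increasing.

For each value that appears in both, track the longest common increasing run ending there.
The best achievable length is 2; one witness is 5, 7 (A-positions 4,6, B-positions 6,7).

2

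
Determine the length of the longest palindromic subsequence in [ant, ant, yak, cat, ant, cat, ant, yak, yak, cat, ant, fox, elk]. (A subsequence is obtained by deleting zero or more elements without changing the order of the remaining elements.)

One longest palindromic subsequence is ant cat ant cat ant cat ant (positions 2,4,5,6,7,10,11); it reads the same forward and backward, and the interval DP gives dp[1][13] = 7.

7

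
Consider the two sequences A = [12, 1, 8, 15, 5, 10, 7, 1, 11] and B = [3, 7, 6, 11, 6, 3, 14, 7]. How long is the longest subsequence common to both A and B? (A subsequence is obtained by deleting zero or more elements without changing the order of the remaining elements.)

2

Backtracking the LCS table gives one alignment: 7 (A7,B2) → 11 (A9,B4).
So the longest common subsequence has length 2.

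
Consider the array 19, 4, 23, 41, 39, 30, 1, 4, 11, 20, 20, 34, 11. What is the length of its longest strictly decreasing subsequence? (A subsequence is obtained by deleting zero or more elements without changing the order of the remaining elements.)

5

Let dp[i] be the longest decreasing subsequence ending at position i. Then dp = [1, 2, 1, 1, 2, 3, 4, 4, 4, 4, 4, 3, 5].
The maximum is 5; one witness is 41, 39, 30, 20, 11 at positions 4,5,6,10,13.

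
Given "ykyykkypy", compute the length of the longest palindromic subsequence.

One longest palindromic subsequence is yykkyy (positions 1,4,5,6,7,9); it reads the same forward and backward, and the interval DP gives dp[1][9] = 6.

6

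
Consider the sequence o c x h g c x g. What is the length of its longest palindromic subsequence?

Using dp[i][j] = 2 + dp[i+1][j−1] if the ends match, else max(dp[i+1][j], dp[i][j−1]):
dp[1][8] = 3. A witness is gxg at positions 5,7,8.

3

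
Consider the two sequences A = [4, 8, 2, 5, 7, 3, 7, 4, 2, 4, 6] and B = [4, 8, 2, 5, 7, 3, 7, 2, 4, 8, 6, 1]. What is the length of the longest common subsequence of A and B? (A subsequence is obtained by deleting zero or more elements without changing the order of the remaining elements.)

A longest common subsequence is 4, 8, 2, 5, 7, 3, 7, 2, 4, 6 (length 10); the LCS DP confirms no longer common subsequence exists.

10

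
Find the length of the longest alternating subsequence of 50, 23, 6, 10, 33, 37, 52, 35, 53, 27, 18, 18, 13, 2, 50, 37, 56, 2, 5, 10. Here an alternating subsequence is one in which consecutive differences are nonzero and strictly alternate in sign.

Track the best alternating length ending on an up-step vs a down-step at each position: up/down = 1/1, 1/2, 1/2, 3/2, 3/2, 3/2, 3/1, 3/4, 5/1, 3/6, 3/6, 3/6, 3/6, 1/6, 7/6, 7/8, 9/1, 1/10, 11/10, 11/10.
The maximum over both is 11; one such subsequence is 50, 23, 37, 35, 53, 27, 50, 37, 56, 2, 5.

11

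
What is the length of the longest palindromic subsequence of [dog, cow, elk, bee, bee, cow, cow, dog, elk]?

One longest palindromic subsequence is dog cow bee bee cow dog (positions 1,2,4,5,7,8); it reads the same forward and backward, and the interval DP gives dp[1][9] = 6.

6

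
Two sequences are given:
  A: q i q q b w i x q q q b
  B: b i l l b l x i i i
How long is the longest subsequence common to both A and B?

A longest common subsequence is ibi (length 3); the LCS DP confirms no longer common subsequence exists.

3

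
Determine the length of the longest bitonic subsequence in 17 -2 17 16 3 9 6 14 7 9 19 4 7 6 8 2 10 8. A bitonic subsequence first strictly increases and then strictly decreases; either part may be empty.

Let inc[i] be the LIS ending at i and dec[i] the longest strictly decreasing subsequence starting at i. inc = [1, 1, 2, 2, 2, 3, 3, 4, 4, 5, 6, 3, 4, 4, 5, 2, 6, 5], dec = [7, 1, 7, 6, 2, 4, 3, 5, 3, 4, 4, 2, 3, 2, 2, 1, 2, 1].
max_i inc[i]+dec[i]−1 = 9, with one witness -2, 3, 6, 7, 9, 19, 7, 6, 2.

9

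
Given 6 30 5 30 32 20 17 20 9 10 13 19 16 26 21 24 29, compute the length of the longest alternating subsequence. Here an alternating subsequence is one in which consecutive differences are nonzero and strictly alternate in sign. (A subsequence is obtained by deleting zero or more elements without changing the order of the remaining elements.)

12

A longest alternating subsequence is 6, 30, 5, 30, 17, 20, 9, 19, 16, 26, 21, 24 (positions 1,2,3,4,7,8,9,12,13,14,15,16); its 11 consecutive differences strictly alternate in sign, and length 12 is optimal.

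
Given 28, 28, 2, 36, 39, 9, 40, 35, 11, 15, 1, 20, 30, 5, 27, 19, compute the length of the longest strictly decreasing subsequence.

5

Let dp[i] be the longest decreasing subsequence ending at position i. Then dp = [1, 1, 2, 1, 1, 2, 1, 2, 3, 3, 4, 3, 3, 4, 4, 5].
The maximum is 5; one witness is 36, 35, 30, 27, 19 at positions 4,8,13,15,16.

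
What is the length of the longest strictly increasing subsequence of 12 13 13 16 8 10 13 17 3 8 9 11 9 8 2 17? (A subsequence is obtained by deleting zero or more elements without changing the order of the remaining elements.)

5

One longest increasing subsequence is 3, 8, 9, 11, 17 (positions 9,10,11,12,16), of length 5; no longer one exists.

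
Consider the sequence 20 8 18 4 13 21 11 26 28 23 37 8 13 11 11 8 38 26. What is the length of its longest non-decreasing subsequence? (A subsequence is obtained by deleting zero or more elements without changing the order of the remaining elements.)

7

Scanning left to right, the best length ending at each element is: 20→1, 8→1, 18→2, 4→1, 13→2, 21→3, 11→2, 26→4, 28→5, 23→4, 37→6, 8→2, 13→3, 11→3, 11→4, 8→3, 38→7, 26→5.
So the longest non-decreasing subsequence has length 7, e.g. 8, 18, 21, 26, 28, 37, 38.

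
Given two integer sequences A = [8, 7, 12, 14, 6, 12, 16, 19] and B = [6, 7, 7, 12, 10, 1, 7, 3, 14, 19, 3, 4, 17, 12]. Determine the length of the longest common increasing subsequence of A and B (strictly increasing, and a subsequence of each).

A longest common strictly increasing subsequence is 7, 12, 14, 19 (length 4); it appears in order in both A and B, and no longer such subsequence exists.

4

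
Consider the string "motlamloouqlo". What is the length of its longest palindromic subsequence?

Using dp[i][j] = 2 + dp[i+1][j−1] if the ends match, else max(dp[i+1][j], dp[i][j−1]):
dp[1][13] = 6. A witness is oloolo at positions 2,4,8,9,12,13.

6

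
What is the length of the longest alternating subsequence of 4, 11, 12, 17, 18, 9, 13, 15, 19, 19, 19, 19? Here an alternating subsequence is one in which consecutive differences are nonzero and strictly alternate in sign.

4

A longest alternating subsequence is 4, 11, 9, 13 (positions 1,2,6,7); its 3 consecutive differences strictly alternate in sign, and length 4 is optimal.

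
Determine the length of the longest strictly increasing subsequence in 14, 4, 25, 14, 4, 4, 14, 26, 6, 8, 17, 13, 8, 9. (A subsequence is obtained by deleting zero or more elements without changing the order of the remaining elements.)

Let dp[i] be the longest increasing subsequence ending at position i. Then dp = [1, 1, 2, 2, 1, 1, 2, 3, 2, 3, 4, 4, 3, 4].
The maximum is 4; one witness is 4, 6, 8, 17 at positions 2,9,10,11.

4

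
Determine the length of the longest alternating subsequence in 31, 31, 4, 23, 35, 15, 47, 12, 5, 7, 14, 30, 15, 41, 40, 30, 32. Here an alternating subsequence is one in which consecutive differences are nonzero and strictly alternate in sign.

Track the best alternating length ending on an up-step vs a down-step at each position: up/down = 1/1, 1/1, 1/2, 3/2, 3/1, 3/4, 5/1, 3/6, 3/6, 7/6, 7/6, 7/6, 7/8, 9/6, 9/10, 9/10, 11/10.
The maximum over both is 11; one such subsequence is 31, 4, 23, 15, 47, 12, 30, 15, 41, 30, 32.

11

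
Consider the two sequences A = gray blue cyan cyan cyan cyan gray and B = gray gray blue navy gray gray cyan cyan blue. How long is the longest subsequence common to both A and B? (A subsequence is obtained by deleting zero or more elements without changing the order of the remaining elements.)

4

A longest common subsequence is gray, blue, cyan, cyan (length 4); the LCS DP confirms no longer common subsequence exists.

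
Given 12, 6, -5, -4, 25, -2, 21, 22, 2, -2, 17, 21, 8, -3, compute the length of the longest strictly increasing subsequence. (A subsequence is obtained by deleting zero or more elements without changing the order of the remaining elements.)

Let dp[i] be the longest increasing subsequence ending at position i. Then dp = [1, 1, 1, 2, 3, 3, 4, 5, 4, 3, 5, 6, 5, 3].
The maximum is 6; one witness is -5, -4, -2, 2, 17, 21 at positions 3,4,6,9,11,12.

6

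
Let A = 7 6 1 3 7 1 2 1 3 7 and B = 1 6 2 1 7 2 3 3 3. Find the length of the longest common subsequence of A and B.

5

A longest common subsequence is 6, 1, 7, 2, 3 (length 5); the LCS DP confirms no longer common subsequence exists.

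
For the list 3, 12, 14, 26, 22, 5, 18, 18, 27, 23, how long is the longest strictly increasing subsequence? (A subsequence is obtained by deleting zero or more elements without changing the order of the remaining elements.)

5

Let dp[i] be the longest increasing subsequence ending at position i. Then dp = [1, 2, 3, 4, 4, 2, 4, 4, 5, 5].
The maximum is 5; one witness is 3, 12, 14, 26, 27 at positions 1,2,3,4,9.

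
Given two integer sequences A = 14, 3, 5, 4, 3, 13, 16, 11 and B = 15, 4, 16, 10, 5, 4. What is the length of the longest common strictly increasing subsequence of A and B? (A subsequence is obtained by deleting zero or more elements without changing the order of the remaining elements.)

For each value that appears in both, track the longest common increasing run ending there.
The best achievable length is 2; one witness is 4, 16 (A-positions 4,7, B-positions 2,3).

2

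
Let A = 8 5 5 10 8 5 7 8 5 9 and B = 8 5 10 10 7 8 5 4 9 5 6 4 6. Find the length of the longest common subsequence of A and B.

7

A longest common subsequence is 8, 5, 10, 7, 8, 5, 9 (length 7); the LCS DP confirms no longer common subsequence exists.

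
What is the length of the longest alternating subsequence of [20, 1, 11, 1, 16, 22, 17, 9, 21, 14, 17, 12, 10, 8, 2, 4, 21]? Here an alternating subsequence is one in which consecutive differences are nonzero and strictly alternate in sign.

11

Track the best alternating length ending on an up-step vs a down-step at each position: up/down = 1/1, 1/2, 3/2, 1/4, 5/2, 5/1, 5/6, 5/6, 7/6, 7/8, 9/8, 7/10, 7/10, 5/10, 5/10, 11/10, 11/6.
The maximum over both is 11; one such subsequence is 20, 1, 11, 1, 22, 17, 21, 14, 17, 2, 4.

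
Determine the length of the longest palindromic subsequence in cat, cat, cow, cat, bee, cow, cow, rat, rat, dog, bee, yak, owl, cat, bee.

6

One longest palindromic subsequence is cat bee rat rat bee cat (positions 4,5,8,9,11,14); it reads the same forward and backward, and the interval DP gives dp[1][15] = 6.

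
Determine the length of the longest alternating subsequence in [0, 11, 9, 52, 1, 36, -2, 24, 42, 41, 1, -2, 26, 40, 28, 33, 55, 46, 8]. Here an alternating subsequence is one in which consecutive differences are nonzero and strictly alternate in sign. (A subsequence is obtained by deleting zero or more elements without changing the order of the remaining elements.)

13

Track the best alternating length ending on an up-step vs a down-step at each position: up/down = 1/1, 2/1, 2/3, 4/1, 2/5, 6/5, 1/7, 8/7, 8/5, 8/9, 8/9, 1/9, 10/9, 10/9, 10/11, 12/11, 12/1, 12/13, 10/13.
The maximum over both is 13; one such subsequence is 0, 11, 9, 52, 1, 36, -2, 24, 1, 40, 28, 55, 46.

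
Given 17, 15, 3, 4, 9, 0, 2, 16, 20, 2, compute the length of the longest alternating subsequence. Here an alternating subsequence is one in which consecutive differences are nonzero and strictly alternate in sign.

6

A longest alternating subsequence is 17, 3, 4, 0, 16, 2 (positions 1,3,4,6,8,10); its 5 consecutive differences strictly alternate in sign, and length 6 is optimal.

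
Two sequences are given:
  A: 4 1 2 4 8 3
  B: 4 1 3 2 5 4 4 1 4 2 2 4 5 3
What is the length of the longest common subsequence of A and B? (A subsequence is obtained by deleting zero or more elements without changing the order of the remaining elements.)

5

A longest common subsequence is 4, 1, 2, 4, 3 (length 5); the LCS DP confirms no longer common subsequence exists.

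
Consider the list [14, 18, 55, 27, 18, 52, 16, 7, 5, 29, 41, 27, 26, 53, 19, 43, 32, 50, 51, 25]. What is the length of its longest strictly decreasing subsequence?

6

Scanning left to right, the best length ending at each element is: 14→1, 18→1, 55→1, 27→2, 18→3, 52→2, 16→4, 7→5, 5→6, 29→3, 41→3, 27→4, 26→5, 53→2, 19→6, 43→3, 32→4, 50→3, 51→3, 25→6.
So the longest decreasing subsequence has length 6, e.g. 55, 27, 18, 16, 7, 5.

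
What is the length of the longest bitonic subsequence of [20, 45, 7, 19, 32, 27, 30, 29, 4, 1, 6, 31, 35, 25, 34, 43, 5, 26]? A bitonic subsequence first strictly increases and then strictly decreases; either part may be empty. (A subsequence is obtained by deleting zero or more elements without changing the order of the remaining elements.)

8

Let inc[i] be the LIS ending at i and dec[i] the longest strictly decreasing subsequence starting at i. inc = [1, 2, 1, 2, 3, 3, 4, 4, 1, 1, 2, 5, 6, 3, 6, 7, 2, 4], dec = [4, 6, 3, 3, 5, 3, 4, 3, 2, 1, 2, 3, 3, 2, 2, 2, 1, 1].
max_i inc[i]+dec[i]−1 = 8, with one witness 7, 19, 27, 30, 31, 35, 34, 26.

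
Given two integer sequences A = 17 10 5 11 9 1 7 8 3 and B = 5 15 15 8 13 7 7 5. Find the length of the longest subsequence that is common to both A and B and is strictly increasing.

2

A longest common strictly increasing subsequence is 5, 8 (length 2); it appears in order in both A and B, and no longer such subsequence exists.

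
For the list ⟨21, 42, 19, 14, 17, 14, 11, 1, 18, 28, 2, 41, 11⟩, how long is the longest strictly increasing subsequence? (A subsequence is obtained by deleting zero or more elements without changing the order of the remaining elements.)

Scanning left to right, the best length ending at each element is: 21→1, 42→2, 19→1, 14→1, 17→2, 14→1, 11→1, 1→1, 18→3, 28→4, 2→2, 41→5, 11→3.
So the longest increasing subsequence has length 5, e.g. 14, 17, 18, 28, 41.

5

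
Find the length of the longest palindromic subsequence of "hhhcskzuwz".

One longest palindromic subsequence is zwz (positions 7,9,10); it reads the same forward and backward, and the interval DP gives dp[1][10] = 3.

3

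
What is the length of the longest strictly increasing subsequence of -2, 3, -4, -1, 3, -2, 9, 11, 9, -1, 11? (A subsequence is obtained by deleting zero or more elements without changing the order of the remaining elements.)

5

Let dp[i] be the longest increasing subsequence ending at position i. Then dp = [1, 2, 1, 2, 3, 2, 4, 5, 4, 3, 5].
The maximum is 5; one witness is -2, -1, 3, 9, 11 at positions 1,4,5,7,8.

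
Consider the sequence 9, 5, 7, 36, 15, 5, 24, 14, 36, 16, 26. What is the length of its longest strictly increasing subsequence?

5

Scanning left to right, the best length ending at each element is: 9→1, 5→1, 7→2, 36→3, 15→3, 5→1, 24→4, 14→3, 36→5, 16→4, 26→5.
So the longest increasing subsequence has length 5, e.g. 5, 7, 15, 24, 36.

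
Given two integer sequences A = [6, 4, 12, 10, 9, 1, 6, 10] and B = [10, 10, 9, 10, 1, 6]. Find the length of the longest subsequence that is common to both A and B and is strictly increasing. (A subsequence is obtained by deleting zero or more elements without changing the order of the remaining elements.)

For each value that appears in both, track the longest common increasing run ending there.
The best achievable length is 2; one witness is 9, 10 (A-positions 5,8, B-positions 3,4).

2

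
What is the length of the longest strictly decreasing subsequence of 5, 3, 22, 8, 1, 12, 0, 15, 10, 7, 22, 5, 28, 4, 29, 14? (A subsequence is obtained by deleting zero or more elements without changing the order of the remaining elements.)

Scanning left to right, the best length ending at each element is: 5→1, 3→2, 22→1, 8→2, 1→3, 12→2, 0→4, 15→2, 10→3, 7→4, 22→1, 5→5, 28→1, 4→6, 29→1, 14→3.
So the longest decreasing subsequence has length 6, e.g. 22, 12, 10, 7, 5, 4.

6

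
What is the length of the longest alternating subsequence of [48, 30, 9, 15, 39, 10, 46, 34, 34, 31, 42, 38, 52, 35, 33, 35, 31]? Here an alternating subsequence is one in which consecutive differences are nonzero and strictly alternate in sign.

Track the best alternating length ending on an up-step vs a down-step at each position: up/down = 1/1, 1/2, 1/2, 3/2, 3/2, 3/4, 5/2, 5/6, 5/6, 5/6, 7/6, 7/8, 9/1, 7/10, 7/10, 11/10, 5/12.
The maximum over both is 12; one such subsequence is 48, 9, 15, 10, 46, 34, 42, 38, 52, 33, 35, 31.

12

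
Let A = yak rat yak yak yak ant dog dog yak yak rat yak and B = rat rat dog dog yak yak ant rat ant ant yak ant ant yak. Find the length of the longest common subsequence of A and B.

Backtracking the LCS table gives one alignment: rat (A2,B2) → dog (A7,B3) → dog (A8,B4) → yak (A9,B5) → yak (A10,B6) → rat (A11,B8) → yak (A12,B14).
So the longest common subsequence has length 7.

7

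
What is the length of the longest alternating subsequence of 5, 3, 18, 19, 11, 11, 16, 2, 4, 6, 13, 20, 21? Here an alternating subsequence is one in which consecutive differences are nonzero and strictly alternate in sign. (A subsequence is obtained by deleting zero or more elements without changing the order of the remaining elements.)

A longest alternating subsequence is 5, 3, 18, 11, 16, 2, 4 (positions 1,2,3,5,7,8,9); its 6 consecutive differences strictly alternate in sign, and length 7 is optimal.

7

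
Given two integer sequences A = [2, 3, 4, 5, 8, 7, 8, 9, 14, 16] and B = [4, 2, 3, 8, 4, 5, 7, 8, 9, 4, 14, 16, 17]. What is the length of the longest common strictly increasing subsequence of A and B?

9

For each value that appears in both, track the longest common increasing run ending there.
The best achievable length is 9; one witness is 2, 3, 4, 5, 7, 8, 9, 14, 16 (A-positions 1,2,3,4,6,7,8,9,10, B-positions 2,3,5,6,7,8,9,11,12).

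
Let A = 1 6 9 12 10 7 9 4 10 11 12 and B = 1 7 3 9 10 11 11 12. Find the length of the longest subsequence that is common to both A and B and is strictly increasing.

6

For each value that appears in both, track the longest common increasing run ending there.
The best achievable length is 6; one witness is 1, 7, 9, 10, 11, 12 (A-positions 1,6,7,9,10,11, B-positions 1,2,4,5,6,8).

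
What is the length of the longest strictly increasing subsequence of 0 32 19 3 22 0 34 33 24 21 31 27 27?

5

Let dp[i] be the longest increasing subsequence ending at position i. Then dp = [1, 2, 2, 2, 3, 1, 4, 4, 4, 3, 5, 5, 5].
The maximum is 5; one witness is 0, 19, 22, 24, 31 at positions 1,3,5,9,11.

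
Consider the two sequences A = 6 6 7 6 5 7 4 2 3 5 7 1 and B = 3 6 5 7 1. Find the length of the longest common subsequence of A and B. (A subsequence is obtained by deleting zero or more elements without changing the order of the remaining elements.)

4

Backtracking the LCS table gives one alignment: 6 (A4,B2) → 5 (A10,B3) → 7 (A11,B4) → 1 (A12,B5).
So the longest common subsequence has length 4.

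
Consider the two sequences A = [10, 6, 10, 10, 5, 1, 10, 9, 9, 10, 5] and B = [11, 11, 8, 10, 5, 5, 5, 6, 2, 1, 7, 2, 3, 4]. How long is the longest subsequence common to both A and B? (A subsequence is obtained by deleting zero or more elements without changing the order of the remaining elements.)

Backtracking the LCS table gives one alignment: 10 (A1,B4) → 6 (A2,B8) → 1 (A6,B10).
So the longest common subsequence has length 3.

3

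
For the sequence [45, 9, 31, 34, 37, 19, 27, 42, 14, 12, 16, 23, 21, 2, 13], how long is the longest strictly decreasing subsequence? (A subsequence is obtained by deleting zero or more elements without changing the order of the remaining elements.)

6

Let dp[i] be the longest decreasing subsequence ending at position i. Then dp = [1, 2, 2, 2, 2, 3, 3, 2, 4, 5, 4, 4, 5, 6, 6].
The maximum is 6; one witness is 45, 31, 19, 14, 12, 2 at positions 1,3,6,9,10,14.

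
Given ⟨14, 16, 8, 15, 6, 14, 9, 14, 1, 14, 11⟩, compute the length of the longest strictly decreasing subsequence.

5

One longest decreasing subsequence is 16, 15, 14, 9, 1 (positions 2,4,6,7,9), of length 5; no longer one exists.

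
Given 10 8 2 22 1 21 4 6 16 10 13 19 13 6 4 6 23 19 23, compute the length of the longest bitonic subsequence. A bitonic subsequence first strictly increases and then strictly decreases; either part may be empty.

One longest bitonic subsequence is 2, 4, 6, 10, 13, 19, 13, 6, 4 (positions 3,7,8,10,11,12,13,14,15): it rises to 19 then falls. Length 9 is optimal.

9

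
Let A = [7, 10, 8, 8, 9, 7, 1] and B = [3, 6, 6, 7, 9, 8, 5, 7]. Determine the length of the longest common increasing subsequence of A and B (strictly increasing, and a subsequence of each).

2

For each value that appears in both, track the longest common increasing run ending there.
The best achievable length is 2; one witness is 7, 9 (A-positions 1,5, B-positions 4,5).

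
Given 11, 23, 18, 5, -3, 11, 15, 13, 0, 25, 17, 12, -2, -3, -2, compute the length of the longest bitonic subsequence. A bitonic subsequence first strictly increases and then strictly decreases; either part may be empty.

8

Let inc[i] be the LIS ending at i and dec[i] the longest strictly decreasing subsequence starting at i. inc = [1, 2, 2, 1, 1, 2, 3, 3, 2, 4, 4, 3, 2, 1, 2], dec = [5, 7, 6, 4, 1, 4, 5, 4, 3, 5, 4, 3, 2, 1, 1].
max_i inc[i]+dec[i]−1 = 8, with one witness 11, 23, 18, 15, 13, 12, -2, -3.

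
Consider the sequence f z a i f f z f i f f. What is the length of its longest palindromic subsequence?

One longest palindromic subsequence is fffzfff (positions 1,5,6,7,8,10,11); it reads the same forward and backward, and the interval DP gives dp[1][11] = 7.

7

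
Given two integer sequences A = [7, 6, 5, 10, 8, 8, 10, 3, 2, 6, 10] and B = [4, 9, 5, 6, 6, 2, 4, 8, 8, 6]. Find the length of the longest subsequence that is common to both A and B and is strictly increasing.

2

A longest common strictly increasing subsequence is 5, 6 (length 2); it appears in order in both A and B, and no longer such subsequence exists.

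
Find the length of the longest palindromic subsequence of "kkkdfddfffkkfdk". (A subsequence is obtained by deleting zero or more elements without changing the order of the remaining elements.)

Using dp[i][j] = 2 + dp[i+1][j−1] if the ends match, else max(dp[i+1][j], dp[i][j−1]):
dp[1][15] = 10. A witness is kkkffffkkk at positions 1,2,3,5,8,9,10,11,12,15.

10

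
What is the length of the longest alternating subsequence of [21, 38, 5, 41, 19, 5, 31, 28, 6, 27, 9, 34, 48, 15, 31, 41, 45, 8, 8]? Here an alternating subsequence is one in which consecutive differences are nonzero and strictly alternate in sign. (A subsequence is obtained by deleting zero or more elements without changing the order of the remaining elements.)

13

Track the best alternating length ending on an up-step vs a down-step at each position: up/down = 1/1, 2/1, 1/3, 4/1, 4/5, 1/5, 6/5, 6/7, 6/7, 8/7, 8/9, 10/5, 10/1, 10/11, 12/11, 12/11, 12/11, 8/13, 8/13.
The maximum over both is 13; one such subsequence is 21, 38, 5, 41, 19, 31, 6, 27, 9, 34, 15, 31, 8.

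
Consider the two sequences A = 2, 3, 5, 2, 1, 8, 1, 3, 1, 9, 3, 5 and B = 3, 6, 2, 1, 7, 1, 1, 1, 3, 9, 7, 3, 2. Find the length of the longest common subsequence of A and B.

7

A longest common subsequence is 3, 2, 1, 1, 3, 9, 3 (length 7); the LCS DP confirms no longer common subsequence exists.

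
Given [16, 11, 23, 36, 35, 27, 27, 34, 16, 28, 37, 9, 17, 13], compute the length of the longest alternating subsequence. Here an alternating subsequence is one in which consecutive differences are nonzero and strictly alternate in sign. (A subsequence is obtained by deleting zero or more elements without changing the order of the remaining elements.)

10

A longest alternating subsequence is 16, 11, 36, 27, 34, 16, 28, 9, 17, 13 (positions 1,2,4,6,8,9,10,12,13,14); its 9 consecutive differences strictly alternate in sign, and length 10 is optimal.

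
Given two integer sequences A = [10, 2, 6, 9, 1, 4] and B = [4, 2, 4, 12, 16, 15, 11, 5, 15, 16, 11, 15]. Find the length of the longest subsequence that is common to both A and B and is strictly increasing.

2

A longest common strictly increasing subsequence is 2, 4 (length 2); it appears in order in both A and B, and no longer such subsequence exists.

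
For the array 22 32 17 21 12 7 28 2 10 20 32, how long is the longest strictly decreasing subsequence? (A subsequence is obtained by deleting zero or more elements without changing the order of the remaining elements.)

Let dp[i] be the longest decreasing subsequence ending at position i. Then dp = [1, 1, 2, 2, 3, 4, 2, 5, 4, 3, 1].
The maximum is 5; one witness is 22, 17, 12, 7, 2 at positions 1,3,5,6,8.

5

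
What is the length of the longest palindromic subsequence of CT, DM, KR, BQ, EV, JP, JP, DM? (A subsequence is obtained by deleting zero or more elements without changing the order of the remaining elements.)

One longest palindromic subsequence is DM JP JP DM (positions 2,6,7,8); it reads the same forward and backward, and the interval DP gives dp[1][8] = 4.

4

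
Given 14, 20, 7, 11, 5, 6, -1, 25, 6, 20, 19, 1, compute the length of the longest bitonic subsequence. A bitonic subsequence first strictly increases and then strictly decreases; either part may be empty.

One longest bitonic subsequence is 14, 20, 25, 20, 19, 1 (positions 1,2,8,10,11,12): it rises to 25 then falls. Length 6 is optimal.

6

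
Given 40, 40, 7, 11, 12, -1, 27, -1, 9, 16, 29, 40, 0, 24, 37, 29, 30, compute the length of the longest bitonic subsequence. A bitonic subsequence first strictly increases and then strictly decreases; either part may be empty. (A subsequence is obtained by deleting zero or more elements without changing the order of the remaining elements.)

Let inc[i] be the LIS ending at i and dec[i] the longest strictly decreasing subsequence starting at i. inc = [1, 1, 1, 2, 3, 1, 4, 1, 2, 4, 5, 6, 2, 5, 6, 6, 7], dec = [4, 4, 2, 3, 3, 1, 3, 1, 2, 2, 2, 3, 1, 1, 2, 1, 1].
max_i inc[i]+dec[i]−1 = 8, with one witness 7, 11, 12, 27, 29, 40, 37, 30.

8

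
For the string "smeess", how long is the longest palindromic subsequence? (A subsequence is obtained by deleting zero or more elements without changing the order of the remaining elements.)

One longest palindromic subsequence is sees (positions 1,3,4,6); it reads the same forward and backward, and the interval DP gives dp[1][6] = 4.

4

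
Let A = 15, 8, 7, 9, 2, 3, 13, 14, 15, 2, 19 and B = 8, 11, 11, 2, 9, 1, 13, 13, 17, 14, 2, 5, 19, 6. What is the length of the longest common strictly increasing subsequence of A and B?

5

A longest common strictly increasing subsequence is 8, 9, 13, 14, 19 (length 5); it appears in order in both A and B, and no longer such subsequence exists.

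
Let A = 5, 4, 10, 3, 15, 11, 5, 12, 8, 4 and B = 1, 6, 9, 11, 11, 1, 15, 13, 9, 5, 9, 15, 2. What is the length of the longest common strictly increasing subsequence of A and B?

2

A longest common strictly increasing subsequence is 5, 15 (length 2); it appears in order in both A and B, and no longer such subsequence exists.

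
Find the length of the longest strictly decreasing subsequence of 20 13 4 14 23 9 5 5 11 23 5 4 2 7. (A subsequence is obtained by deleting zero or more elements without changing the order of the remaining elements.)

Let dp[i] be the longest decreasing subsequence ending at position i. Then dp = [1, 2, 3, 2, 1, 3, 4, 4, 3, 1, 4, 5, 6, 4].
The maximum is 6; one witness is 20, 13, 9, 5, 4, 2 at positions 1,2,6,7,12,13.

6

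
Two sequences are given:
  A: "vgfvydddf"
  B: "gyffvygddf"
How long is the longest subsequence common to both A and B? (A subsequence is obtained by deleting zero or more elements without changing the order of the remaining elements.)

Backtracking the LCS table gives one alignment: g (A2,B1) → f (A3,B4) → v (A4,B5) → y (A5,B6) → d (A7,B8) → d (A8,B9) → f (A9,B10).
So the longest common subsequence has length 7.

7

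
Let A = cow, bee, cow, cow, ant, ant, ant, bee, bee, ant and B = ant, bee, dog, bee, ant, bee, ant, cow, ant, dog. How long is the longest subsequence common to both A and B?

A longest common subsequence is bee, ant, ant, ant (length 4); the LCS DP confirms no longer common subsequence exists.

4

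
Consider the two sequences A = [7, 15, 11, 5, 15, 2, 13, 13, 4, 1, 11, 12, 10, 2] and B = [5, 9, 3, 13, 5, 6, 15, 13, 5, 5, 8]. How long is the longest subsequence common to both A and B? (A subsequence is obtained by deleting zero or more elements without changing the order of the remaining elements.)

Backtracking the LCS table gives one alignment: 5 (A4,B5) → 15 (A5,B7) → 13 (A7,B8).
So the longest common subsequence has length 3.

3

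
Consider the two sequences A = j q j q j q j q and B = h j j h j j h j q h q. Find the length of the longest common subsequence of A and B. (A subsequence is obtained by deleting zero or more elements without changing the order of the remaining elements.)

5

Backtracking the LCS table gives one alignment: j (A1,B5) → j (A3,B6) → j (A5,B8) → q (A6,B9) → q (A8,B11).
So the longest common subsequence has length 5.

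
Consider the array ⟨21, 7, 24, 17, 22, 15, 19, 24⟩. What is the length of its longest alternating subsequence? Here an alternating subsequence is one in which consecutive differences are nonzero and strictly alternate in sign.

7

Track the best alternating length ending on an up-step vs a down-step at each position: up/down = 1/1, 1/2, 3/1, 3/4, 5/4, 3/6, 7/6, 7/1.
The maximum over both is 7; one such subsequence is 21, 7, 24, 17, 22, 15, 19.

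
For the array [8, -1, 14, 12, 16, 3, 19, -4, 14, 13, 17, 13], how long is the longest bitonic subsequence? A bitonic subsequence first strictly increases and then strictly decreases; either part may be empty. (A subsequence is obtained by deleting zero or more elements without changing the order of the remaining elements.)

6

Let inc[i] be the LIS ending at i and dec[i] the longest strictly decreasing subsequence starting at i. inc = [1, 1, 2, 2, 3, 2, 4, 1, 3, 3, 4, 3], dec = [3, 2, 4, 3, 3, 2, 3, 1, 2, 1, 2, 1].
max_i inc[i]+dec[i]−1 = 6, with one witness 8, 14, 16, 19, 17, 13.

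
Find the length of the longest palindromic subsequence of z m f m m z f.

Using dp[i][j] = 2 + dp[i+1][j−1] if the ends match, else max(dp[i+1][j], dp[i][j−1]):
dp[1][7] = 5. A witness is zmmmz at positions 1,2,4,5,6.

5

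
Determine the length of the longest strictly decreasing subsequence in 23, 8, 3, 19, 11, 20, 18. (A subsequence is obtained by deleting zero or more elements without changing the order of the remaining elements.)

Scanning left to right, the best length ending at each element is: 23→1, 8→2, 3→3, 19→2, 11→3, 20→2, 18→3.
So the longest decreasing subsequence has length 3, e.g. 23, 8, 3.

3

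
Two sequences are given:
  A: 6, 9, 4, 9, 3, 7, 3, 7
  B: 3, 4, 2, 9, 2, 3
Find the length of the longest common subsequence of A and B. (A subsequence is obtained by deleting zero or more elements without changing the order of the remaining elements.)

3

Backtracking the LCS table gives one alignment: 4 (A3,B2) → 9 (A4,B4) → 3 (A7,B6).
So the longest common subsequence has length 3.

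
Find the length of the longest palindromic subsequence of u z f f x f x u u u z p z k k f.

Using dp[i][j] = 2 + dp[i+1][j−1] if the ends match, else max(dp[i+1][j], dp[i][j−1]):
dp[1][16] = 5. A witness is fzpzf at positions 3,11,12,13,16.

5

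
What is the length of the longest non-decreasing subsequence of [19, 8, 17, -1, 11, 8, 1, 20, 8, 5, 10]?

4

One longest non-decreasing subsequence is 8, 8, 8, 10 (positions 2,6,9,11), of length 4; no longer one exists.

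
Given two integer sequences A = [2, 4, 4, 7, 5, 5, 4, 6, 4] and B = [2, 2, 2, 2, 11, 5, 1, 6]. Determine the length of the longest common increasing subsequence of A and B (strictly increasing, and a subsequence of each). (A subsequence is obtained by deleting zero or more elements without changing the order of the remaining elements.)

3

For each value that appears in both, track the longest common increasing run ending there.
The best achievable length is 3; one witness is 2, 5, 6 (A-positions 1,5,8, B-positions 1,6,8).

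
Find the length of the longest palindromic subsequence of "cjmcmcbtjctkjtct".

Using dp[i][j] = 2 + dp[i+1][j−1] if the ends match, else max(dp[i+1][j], dp[i][j−1]):
dp[1][16] = 7. A witness is tctjtct at positions 8,10,11,13,14,15,16.

7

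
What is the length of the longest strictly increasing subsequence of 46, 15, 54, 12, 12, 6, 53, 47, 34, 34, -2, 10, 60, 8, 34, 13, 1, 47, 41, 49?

5

Let dp[i] be the longest increasing subsequence ending at position i. Then dp = [1, 1, 2, 1, 1, 1, 2, 2, 2, 2, 1, 2, 3, 2, 3, 3, 2, 4, 4, 5].
The maximum is 5; one witness is 6, 10, 34, 47, 49 at positions 6,12,15,18,20.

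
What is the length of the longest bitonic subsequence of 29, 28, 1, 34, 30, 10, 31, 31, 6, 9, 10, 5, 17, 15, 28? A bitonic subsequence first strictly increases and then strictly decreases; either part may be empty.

6

One longest bitonic subsequence is 29, 34, 30, 10, 9, 5 (positions 1,4,5,6,10,12): it rises to 34 then falls. Length 6 is optimal.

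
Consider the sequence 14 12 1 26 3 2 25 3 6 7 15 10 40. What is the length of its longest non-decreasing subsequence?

7

Scanning left to right, the best length ending at each element is: 14→1, 12→1, 1→1, 26→2, 3→2, 2→2, 25→3, 3→3, 6→4, 7→5, 15→6, 10→6, 40→7.
So the longest non-decreasing subsequence has length 7, e.g. 1, 3, 3, 6, 7, 15, 40.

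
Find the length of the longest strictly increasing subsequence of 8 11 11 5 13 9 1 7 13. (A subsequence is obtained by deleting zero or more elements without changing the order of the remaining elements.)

Scanning left to right, the best length ending at each element is: 8→1, 11→2, 11→2, 5→1, 13→3, 9→2, 1→1, 7→2, 13→3.
So the longest increasing subsequence has length 3, e.g. 8, 11, 13.

3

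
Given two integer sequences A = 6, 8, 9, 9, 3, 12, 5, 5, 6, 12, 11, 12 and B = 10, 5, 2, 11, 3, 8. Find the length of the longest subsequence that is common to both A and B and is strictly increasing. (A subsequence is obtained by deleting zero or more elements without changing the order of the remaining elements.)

A longest common strictly increasing subsequence is 5, 11 (length 2); it appears in order in both A and B, and no longer such subsequence exists.

2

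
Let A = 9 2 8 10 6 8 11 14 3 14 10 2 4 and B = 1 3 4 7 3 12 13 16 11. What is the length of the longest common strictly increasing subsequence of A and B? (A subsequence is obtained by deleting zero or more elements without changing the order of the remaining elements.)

For each value that appears in both, track the longest common increasing run ending there.
The best achievable length is 2; one witness is 3, 4 (A-positions 9,13, B-positions 2,3).

2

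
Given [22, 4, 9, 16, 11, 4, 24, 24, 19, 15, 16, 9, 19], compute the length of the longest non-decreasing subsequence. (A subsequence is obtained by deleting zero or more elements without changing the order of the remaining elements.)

One longest non-decreasing subsequence is 4, 9, 11, 15, 16, 19 (positions 2,3,5,10,11,13), of length 6; no longer one exists.

6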